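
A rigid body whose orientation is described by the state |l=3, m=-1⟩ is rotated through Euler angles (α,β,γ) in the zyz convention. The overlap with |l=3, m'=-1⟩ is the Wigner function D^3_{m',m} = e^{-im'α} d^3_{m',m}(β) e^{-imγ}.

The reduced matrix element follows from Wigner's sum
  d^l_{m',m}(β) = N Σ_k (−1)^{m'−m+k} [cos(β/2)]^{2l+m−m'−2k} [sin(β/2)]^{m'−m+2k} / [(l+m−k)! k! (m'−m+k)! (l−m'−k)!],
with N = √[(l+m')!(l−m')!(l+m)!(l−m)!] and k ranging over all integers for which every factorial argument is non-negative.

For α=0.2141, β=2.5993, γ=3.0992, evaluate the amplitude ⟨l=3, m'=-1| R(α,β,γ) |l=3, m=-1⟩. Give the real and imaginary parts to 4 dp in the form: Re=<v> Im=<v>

D^3_{-1,-1}(0.2141,2.5993,3.0992) = e^{-i·-1·0.2141}·d^3_{-1,-1}(2.5993)·e^{-i·-1·3.0992}. Compute d first:
c=cos(2.5993/2)=0.267836, s=sin(2.5993/2)=0.963465; N=√[2·24·2·24]=48.000000
The bounds max(0,m−m')=0 and min(l+m,l−m')=2 give 3 terms
  k=0: (−1)^0·48.0000/(48)·0.2678^6·0.9635^0 = +0.000369
  k=1: (−1)^1·48.0000/(6)·0.2678^4·0.9635^2 = -0.038215
  k=2: (−1)^2·48.0000/(8)·0.2678^2·0.9635^4 = +0.370879
d^3_{-1,-1}(2.5993) = +0.000369 -0.038215 +0.370879 = +0.333033
D = (+0.977168+0.212468i)·(+0.333033)·(-0.999102+0.042380i) = -0.328135-0.056904i

Re=-0.3281 Im=-0.0569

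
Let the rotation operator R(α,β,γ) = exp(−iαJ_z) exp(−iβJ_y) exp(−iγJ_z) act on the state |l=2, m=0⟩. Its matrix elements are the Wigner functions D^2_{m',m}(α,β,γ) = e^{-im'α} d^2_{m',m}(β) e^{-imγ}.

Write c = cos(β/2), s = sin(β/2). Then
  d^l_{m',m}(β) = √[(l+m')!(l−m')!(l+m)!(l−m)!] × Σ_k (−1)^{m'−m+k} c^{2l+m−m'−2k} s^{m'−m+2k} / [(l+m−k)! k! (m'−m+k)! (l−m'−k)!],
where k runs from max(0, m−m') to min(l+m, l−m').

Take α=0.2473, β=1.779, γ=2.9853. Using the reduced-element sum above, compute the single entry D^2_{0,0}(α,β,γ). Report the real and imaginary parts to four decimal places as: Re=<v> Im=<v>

Split into d^2_{0,0}(β=1.779) × two z-phases.
Half-angle: c=0.629800, s=0.776757. N=√(2·2·2·2)=4.000000
Admissible k: 0..2 (factorial args all ≥0)
  k=0: (−1)^0·4.0000/(4)·0.6298^4·0.7768^0 = +0.157330
  k=1: (−1)^1·4.0000/(1)·0.6298^2·0.7768^2 = -0.957274
  k=2: (−1)^2·4.0000/(4)·0.6298^0·0.7768^4 = +0.364033
d^2_{0,0}(1.779) = +0.157330 -0.957274 +0.364033 = -0.435911
Attach z-rotation phases: D = e^{-i(0)(0.2473)}·(-0.435911)·e^{-i(0)(2.9853)} = -0.435911+0.000000i

Re=-0.4359 Im=0.0000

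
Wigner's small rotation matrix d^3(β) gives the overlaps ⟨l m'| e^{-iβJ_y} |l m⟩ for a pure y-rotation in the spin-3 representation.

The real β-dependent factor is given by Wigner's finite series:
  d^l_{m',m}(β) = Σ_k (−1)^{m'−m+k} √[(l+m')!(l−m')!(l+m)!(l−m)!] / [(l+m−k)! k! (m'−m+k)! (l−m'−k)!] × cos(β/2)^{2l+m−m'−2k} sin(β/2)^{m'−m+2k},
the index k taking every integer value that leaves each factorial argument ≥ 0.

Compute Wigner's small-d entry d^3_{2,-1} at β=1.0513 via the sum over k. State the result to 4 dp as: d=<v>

d^3_{2,-1}(β=1.0513) via Wigner's sum:
Half-angle: c=0.864998, s=0.501775. N=√(120·1·2·24)=75.894664
The bounds max(0,m−m')=0 and min(l+m,l−m')=1 give 2 terms
  k=0: (−1)^3·75.8947/(12)·0.8650^3·0.5018^3 = -0.517134
  k=1: (−1)^4·75.8947/(24)·0.8650^1·0.5018^5 = +0.087009
d^3_{2,-1}(1.0513) = -0.517134 +0.087009 = -0.430126

d=-0.4301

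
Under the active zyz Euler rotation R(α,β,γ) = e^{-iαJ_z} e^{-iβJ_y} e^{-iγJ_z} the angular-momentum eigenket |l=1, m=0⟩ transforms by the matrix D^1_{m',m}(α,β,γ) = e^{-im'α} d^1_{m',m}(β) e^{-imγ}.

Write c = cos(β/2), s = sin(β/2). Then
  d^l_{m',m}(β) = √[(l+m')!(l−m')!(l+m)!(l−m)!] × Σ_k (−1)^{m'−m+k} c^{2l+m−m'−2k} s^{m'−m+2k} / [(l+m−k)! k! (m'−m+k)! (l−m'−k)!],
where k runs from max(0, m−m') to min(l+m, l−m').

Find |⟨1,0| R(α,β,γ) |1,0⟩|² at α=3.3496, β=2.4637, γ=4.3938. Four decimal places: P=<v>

P=0.6067

D^1_{0,0}(3.3496,2.4637,4.3938) = e^{-i·0·3.3496}·d^1_{0,0}(2.4637)·e^{-i·0·4.3938}. Compute d first:
Half-angle: c=0.332494, s=0.943106. N=√(1·1·1·1)=1.000000
k∈{0,1} keeps every argument non-negative
  k=0: (−1)^0·1.0000/(1)·0.3325^2·0.9431^0 = +0.110552
  k=1: (−1)^1·1.0000/(1)·0.3325^0·0.9431^2 = -0.889448
d^1_{0,0}(2.4637) = +0.110552 -0.889448 = -0.778896
|D^1_{0,0}|² = |d^1_{0,0}(β)|² = (-0.778896)² = 0.606679 (the z-rotation phases have unit modulus)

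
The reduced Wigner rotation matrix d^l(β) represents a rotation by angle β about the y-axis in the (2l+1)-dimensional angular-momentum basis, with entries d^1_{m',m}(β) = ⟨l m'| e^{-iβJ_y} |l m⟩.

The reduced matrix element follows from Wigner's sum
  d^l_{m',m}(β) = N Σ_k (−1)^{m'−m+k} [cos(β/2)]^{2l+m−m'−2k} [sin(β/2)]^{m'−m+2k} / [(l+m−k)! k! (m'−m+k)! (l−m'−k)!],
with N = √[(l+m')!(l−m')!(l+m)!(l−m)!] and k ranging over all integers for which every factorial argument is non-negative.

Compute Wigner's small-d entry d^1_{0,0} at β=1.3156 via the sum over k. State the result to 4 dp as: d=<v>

d^1_{0,0}(β=1.3156) via Wigner's sum:
Half-angle: c=0.791339, s=0.611377. N=√(1·1·1·1)=1.000000
k: max(0,(0)−(0))=0 … min(1+(0),1−(0))=1
  k=0: (−1)^0·1.0000/(1)·0.7913^2·0.6114^0 = +0.626218
  k=1: (−1)^1·1.0000/(1)·0.7913^0·0.6114^2 = -0.373782
d^1_{0,0}(1.3156) = +0.626218 -0.373782 = +0.252435

d=0.2524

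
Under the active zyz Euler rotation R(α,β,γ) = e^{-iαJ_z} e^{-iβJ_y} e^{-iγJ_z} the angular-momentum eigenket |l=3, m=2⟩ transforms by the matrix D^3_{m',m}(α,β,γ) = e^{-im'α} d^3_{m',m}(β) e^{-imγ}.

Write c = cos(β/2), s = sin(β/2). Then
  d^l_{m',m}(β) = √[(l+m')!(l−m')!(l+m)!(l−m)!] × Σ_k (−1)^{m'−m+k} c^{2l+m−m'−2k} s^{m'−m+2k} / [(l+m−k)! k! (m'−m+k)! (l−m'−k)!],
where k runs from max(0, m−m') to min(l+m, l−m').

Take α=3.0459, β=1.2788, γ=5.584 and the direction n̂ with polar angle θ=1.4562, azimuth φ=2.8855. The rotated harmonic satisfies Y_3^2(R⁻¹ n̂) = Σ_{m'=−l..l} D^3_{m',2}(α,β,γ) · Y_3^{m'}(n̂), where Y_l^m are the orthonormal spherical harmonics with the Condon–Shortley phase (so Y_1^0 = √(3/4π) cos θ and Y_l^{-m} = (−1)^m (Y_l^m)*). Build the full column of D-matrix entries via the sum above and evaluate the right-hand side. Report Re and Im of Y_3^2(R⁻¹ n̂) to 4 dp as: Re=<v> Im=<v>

Need the full column D^3_{m',2} for m'=−3..3 at α=3.0459, β=1.2788, γ=5.584.
cos(β/2)=0.802454, sin(β/2)=0.596714
d^3_{-3,2}: single k=5 term ⇒ +0.148706;  D = -0.065951-0.133281i
d^3_{-2,2}: k∈[4..5] ⇒ +0.408202 -0.045144 = +0.363058;  D = +0.129190+0.339295i
d^3_{-1,2}: k∈[3..4] ⇒ +0.694367 -0.191978 = +0.502389;  D = -0.133092-0.484439i
d^3_{0,2}: k∈[2..3] ⇒ +0.808674 -0.447163 = +0.361511;  D = +0.062025+0.356150i
d^3_{1,2}: k∈[1..2] ⇒ +0.627866 -0.694367 = -0.066501;  D = +0.005098+0.066306i
d^3_{2,2}: k∈[0..1] ⇒ +0.267006 -0.738215 = -0.471209;  D = +0.008933-0.471125i
d^3_{3,2}: single k=0 term ⇒ -0.486343;  D = -0.055638+0.483150i
Y_3^{m'}(θ=1.4562,φ=2.8855) and Σ D·Y over m':
  (-0.0660-0.1333i)·(-0.2942-0.2843i)  (+0.1292+0.3393i)·(+0.1005+0.0565i)  (-0.1331-0.4844i)·(+0.2903+0.0760i)  (+0.0620+0.3562i)·(-0.1252+0.0000i)  (+0.0051+0.0663i)·(-0.2903+0.0760i)  (+0.0089-0.4711i)·(+0.1005-0.0565i)  (-0.0556+0.4831i)·(+0.2942-0.2843i)
Y_3^2(R⁻¹ n̂) = +0.054467-0.004761i

Re=0.0545 Im=-0.0048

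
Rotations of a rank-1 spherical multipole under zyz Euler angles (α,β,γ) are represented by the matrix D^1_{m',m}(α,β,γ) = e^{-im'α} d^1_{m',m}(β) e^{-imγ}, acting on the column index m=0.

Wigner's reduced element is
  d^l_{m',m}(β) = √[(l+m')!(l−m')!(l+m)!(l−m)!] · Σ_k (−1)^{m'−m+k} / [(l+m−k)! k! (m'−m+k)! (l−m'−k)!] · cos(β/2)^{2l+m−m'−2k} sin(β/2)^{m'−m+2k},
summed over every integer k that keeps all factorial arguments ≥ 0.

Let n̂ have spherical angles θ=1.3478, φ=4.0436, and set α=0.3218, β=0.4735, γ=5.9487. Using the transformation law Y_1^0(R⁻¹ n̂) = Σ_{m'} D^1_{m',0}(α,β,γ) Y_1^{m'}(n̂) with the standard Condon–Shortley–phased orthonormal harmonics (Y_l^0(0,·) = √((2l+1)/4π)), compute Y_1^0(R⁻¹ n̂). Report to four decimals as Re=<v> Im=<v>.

Re=-0.0856 Im=0.0000

Need the full column D^1_{m',0} for m'=−1..1 at α=0.3218, β=0.4735, γ=5.9487.
cos(β/2)=0.972105, sin(β/2)=0.234545
d^1_{-1,0}: single k=1 term ⇒ +0.322444;  D = +0.305892+0.101981i
d^1_{0,0}: k∈[0..1] ⇒ +0.944989 -0.055011 = +0.889978;  D = +0.889978+0.000000i
d^1_{1,0}: single k=0 term ⇒ -0.322444;  D = -0.305892+0.101981i
Y_1^{m'}(θ=1.3478,φ=4.0436) and Σ D·Y over m':
  (+0.3059+0.1020i)·(-0.2089+0.2644i)  (+0.8900+0.0000i)·(+0.1081+0.0000i)  (-0.3059+0.1020i)·(+0.2089+0.2644i)
Y_1^0(R⁻¹ n̂) = -0.085561+0.000000i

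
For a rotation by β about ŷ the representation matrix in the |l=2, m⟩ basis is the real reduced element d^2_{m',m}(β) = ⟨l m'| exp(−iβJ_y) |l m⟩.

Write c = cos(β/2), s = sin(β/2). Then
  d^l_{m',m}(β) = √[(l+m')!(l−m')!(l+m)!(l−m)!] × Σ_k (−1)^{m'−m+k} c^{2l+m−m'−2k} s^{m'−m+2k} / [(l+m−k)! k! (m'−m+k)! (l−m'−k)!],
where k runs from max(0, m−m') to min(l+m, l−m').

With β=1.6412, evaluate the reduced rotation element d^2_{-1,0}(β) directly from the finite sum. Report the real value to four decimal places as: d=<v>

d^2_{-1,0}(β=1.6412) via Wigner's sum:
Half-angle: c=0.681782, s=0.731555. N=√(1·6·2·2)=4.898979
k∈{1,2} keeps every argument non-negative
  k=1: (−1)^0·4.8990/(2)·0.6818^3·0.7316^1 = +0.567884
  k=2: (−1)^1·4.8990/(2)·0.6818^1·0.7316^3 = -0.653826
d^2_{-1,0}(1.6412) = +0.567884 -0.653826 = -0.085942

d=-0.0859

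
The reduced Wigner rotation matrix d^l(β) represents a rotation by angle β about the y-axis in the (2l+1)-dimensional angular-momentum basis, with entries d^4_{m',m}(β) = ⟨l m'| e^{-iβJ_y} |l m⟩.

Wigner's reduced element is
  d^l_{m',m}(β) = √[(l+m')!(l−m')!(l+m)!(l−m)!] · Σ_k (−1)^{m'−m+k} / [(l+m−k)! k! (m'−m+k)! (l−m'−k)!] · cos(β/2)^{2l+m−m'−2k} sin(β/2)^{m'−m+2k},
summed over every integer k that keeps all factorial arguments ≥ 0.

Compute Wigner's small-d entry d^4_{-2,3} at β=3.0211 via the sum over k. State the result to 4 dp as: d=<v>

d^4_{-2,3}(β=3.0211) via Wigner's sum:
With c≡cos(β/2)=0.060210 and s≡sin(β/2)=0.998186, N=[2·720·5040·1]^{1/2}=2693.993318
The bounds max(0,m−m')=5 and min(l+m,l−m')=6 give 2 terms
  k=5: (−1)^0·2693.9933/(240)·0.0602^3·0.9982^5 = +0.002428
  k=6: (−1)^1·2693.9933/(720)·0.0602^1·0.9982^7 = -0.222439
d^4_{-2,3}(3.0211) = +0.002428 -0.222439 = -0.220011

d=-0.2200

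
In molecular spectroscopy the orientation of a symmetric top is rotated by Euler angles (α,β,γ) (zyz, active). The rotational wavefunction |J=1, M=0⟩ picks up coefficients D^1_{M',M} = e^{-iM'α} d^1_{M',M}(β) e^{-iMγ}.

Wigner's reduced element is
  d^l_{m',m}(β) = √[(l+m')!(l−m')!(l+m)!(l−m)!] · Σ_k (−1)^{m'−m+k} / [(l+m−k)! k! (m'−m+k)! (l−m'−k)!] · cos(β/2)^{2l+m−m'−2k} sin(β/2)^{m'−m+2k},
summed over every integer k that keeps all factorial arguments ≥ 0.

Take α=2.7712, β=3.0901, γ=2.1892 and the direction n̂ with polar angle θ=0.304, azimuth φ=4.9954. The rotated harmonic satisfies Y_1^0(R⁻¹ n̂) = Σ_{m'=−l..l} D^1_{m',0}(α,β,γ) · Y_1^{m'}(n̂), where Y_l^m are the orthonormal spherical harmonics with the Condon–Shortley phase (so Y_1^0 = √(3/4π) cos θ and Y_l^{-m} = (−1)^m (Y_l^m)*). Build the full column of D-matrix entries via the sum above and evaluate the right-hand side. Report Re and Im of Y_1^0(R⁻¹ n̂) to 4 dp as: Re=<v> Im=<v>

Need the full column D^1_{m',0} for m'=−1..1 at α=2.7712, β=3.0901, γ=2.1892.
cos(β/2)=0.025743, sin(β/2)=0.999669
d^1_{-1,0}: single k=1 term ⇒ +0.036395;  D = -0.033927+0.013174i
d^1_{0,0}: k∈[0..1] ⇒ +0.000663 -0.999337 = -0.998675;  D = -0.998675+0.000000i
d^1_{1,0}: single k=0 term ⇒ -0.036395;  D = +0.033927+0.013174i
Y_1^{m'}(θ=0.304,φ=4.9954) and Σ D·Y over m':
  (-0.0339+0.0132i)·(+0.0289+0.0993i)  (-0.9987+0.0000i)·(+0.4662+0.0000i)  (+0.0339+0.0132i)·(-0.0289+0.0993i)
Y_1^0(R⁻¹ n̂) = -0.470157+0.000000i

Re=-0.4702 Im=0.0000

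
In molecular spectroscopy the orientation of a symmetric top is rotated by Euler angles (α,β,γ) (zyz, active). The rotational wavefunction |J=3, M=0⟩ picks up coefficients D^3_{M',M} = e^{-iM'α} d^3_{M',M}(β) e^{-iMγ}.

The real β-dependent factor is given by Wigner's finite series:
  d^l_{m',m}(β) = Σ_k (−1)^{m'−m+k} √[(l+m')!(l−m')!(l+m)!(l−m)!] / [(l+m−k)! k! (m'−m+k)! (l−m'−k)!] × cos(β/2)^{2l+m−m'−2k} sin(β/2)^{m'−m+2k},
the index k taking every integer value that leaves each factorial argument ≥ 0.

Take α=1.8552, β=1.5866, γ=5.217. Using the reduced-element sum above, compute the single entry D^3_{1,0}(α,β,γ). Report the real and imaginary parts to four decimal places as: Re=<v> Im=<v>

Re=-0.1213 Im=-0.4150

Split into d^3_{1,0}(β=1.5866) × two z-phases.
c=cos(1.5866/2)=0.701497, s=sin(1.5866/2)=0.712672; N=√[24·2·6·6]=41.569219
k: max(0,(0)−(1))=0 … min(3+(0),3−(1))=2
  k=0: (−1)^1·41.5692/(12)·0.7015^5·0.7127^1 = -0.419383
  k=1: (−1)^2·41.5692/(4)·0.7015^3·0.7127^3 = +1.298552
  k=2: (−1)^3·41.5692/(12)·0.7015^1·0.7127^5 = -0.446751
d^3_{1,0}(1.5866) = -0.419383 +1.298552 -0.446751 = +0.432418
D = (-0.280585-0.959829i)·(+0.432418)·(+1.000000+0.000000i) = -0.121330-0.415047i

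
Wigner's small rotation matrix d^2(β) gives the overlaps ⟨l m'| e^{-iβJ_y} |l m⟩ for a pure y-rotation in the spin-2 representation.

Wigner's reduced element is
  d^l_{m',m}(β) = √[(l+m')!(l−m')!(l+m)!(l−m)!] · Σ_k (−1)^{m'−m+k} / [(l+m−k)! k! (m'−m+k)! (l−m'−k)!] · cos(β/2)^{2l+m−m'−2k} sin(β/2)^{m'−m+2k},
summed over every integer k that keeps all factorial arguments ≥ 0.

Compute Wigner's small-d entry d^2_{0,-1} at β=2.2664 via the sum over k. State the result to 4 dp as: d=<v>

d^2_{0,-1}(β=2.2664) via Wigner's sum:
c=cos(2.2664/2)=0.423764, s=sin(2.2664/2)=0.905773; N=√[2·2·1·6]=4.898979
k∈{0,1} keeps every argument non-negative
  k=0: (−1)^1·4.8990/(2)·0.4238^3·0.9058^1 = -0.168836
  k=1: (−1)^2·4.8990/(2)·0.4238^1·0.9058^3 = +0.771360
d^2_{0,-1}(2.2664) = -0.168836 +0.771360 = +0.602524

d=0.6025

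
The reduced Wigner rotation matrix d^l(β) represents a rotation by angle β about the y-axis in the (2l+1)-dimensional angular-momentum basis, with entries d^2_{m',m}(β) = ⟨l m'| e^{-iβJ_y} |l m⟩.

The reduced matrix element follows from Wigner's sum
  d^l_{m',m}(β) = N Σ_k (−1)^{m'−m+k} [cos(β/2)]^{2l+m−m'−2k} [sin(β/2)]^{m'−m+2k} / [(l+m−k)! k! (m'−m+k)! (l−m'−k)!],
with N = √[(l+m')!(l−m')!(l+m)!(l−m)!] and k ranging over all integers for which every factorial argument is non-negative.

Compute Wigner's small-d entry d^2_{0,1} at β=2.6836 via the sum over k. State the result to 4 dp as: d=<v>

d=-0.4857

d^2_{0,1}(β=2.6836) via Wigner's sum:
c=cos(2.6836/2)=0.227000, s=sin(2.6836/2)=0.973895; N=√[2·2·6·1]=4.898979
k∈{1,2} keeps every argument non-negative
  k=1: (−1)^0·4.8990/(2)·0.2270^3·0.9739^1 = +0.027904
  k=2: (−1)^1·4.8990/(2)·0.2270^1·0.9739^3 = -0.513615
d^2_{0,1}(2.6836) = +0.027904 -0.513615 = -0.485711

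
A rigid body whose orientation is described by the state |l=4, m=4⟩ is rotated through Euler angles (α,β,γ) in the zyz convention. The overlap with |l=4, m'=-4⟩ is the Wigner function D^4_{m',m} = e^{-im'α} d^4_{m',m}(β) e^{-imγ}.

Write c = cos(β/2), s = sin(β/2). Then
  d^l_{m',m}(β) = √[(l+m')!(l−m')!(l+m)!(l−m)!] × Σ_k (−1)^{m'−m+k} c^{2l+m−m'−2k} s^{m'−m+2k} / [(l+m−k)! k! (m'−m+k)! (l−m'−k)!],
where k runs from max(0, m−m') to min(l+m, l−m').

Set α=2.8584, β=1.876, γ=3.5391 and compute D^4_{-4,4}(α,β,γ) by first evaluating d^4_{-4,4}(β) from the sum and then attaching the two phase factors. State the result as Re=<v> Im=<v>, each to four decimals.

Split into d^4_{-4,4}(β=1.876) × two z-phases.
c=cos(1.876/2)=0.591402, s=sin(1.876/2)=0.806377; N=√[1·40320·40320·1]=40320.000000
k: max(0,(4)−(-4))=8 … min(4+(4),4−(-4))=8
  k=8: (−1)^0·40320.0000/(40320)·0.5914^0·0.8064^8 = +0.178774
d^4_{-4,4}(1.876) = +0.178774
Phases: e^{-i·(-4)·2.8584}=+0.424152-0.905591i, e^{-i·(4)·3.5391}=-0.019232-0.999815i ⇒ D=-0.163325-0.072700i

Re=-0.1633 Im=-0.0727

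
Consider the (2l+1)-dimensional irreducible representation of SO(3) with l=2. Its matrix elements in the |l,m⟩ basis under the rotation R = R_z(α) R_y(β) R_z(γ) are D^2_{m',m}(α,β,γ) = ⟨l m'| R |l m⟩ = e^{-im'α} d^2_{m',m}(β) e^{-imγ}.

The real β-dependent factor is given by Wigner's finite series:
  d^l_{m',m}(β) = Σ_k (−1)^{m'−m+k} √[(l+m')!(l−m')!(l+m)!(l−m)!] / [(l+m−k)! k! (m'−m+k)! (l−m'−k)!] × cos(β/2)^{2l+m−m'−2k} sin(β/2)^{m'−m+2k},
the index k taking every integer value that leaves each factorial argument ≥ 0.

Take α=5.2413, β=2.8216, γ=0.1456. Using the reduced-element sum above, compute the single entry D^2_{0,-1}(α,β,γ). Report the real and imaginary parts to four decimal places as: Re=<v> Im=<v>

First d^2_{0,-1}(β=2.8216), then the phase factors e^{-i(0)α} and e^{-i(-1)γ}:
Half-angle: c=0.159315, s=0.987228. N=√(2·2·1·6)=4.898979
k∈{0,1} keeps every argument non-negative
  k=0: (−1)^1·4.8990/(2)·0.1593^3·0.9872^1 = -0.009778
  k=1: (−1)^2·4.8990/(2)·0.1593^1·0.9872^3 = +0.375477
d^2_{0,-1}(2.8216) = -0.009778 +0.375477 = +0.365699
Phases: e^{-i·(0)·5.2413}=+1.000000+0.000000i, e^{-i·(-1)·0.1456}=+0.989419+0.145086i ⇒ D=+0.361829+0.053058i

Re=0.3618 Im=0.0531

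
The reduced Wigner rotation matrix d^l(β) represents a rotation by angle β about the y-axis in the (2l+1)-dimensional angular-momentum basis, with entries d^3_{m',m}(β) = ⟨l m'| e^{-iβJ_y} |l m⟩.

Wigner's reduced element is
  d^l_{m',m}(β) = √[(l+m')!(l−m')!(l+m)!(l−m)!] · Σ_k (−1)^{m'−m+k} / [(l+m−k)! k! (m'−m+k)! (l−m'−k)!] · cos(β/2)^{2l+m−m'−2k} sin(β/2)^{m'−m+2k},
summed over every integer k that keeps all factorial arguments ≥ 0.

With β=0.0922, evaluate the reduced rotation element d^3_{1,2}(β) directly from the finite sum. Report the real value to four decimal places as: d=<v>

d^3_{1,2}(β=0.0922) via Wigner's sum:
With c≡cos(β/2)=0.998938 and s≡sin(β/2)=0.046084, N=[24·2·120·1]^{1/2}=75.894664
Admissible k: 1..2 (factorial args all ≥0)
  k=1: (−1)^0·75.8947/(24)·0.9989^5·0.0461^1 = +0.144957
  k=2: (−1)^1·75.8947/(12)·0.9989^3·0.0461^3 = -0.000617
d^3_{1,2}(0.0922) = +0.144957 -0.000617 = +0.144340

d=0.1443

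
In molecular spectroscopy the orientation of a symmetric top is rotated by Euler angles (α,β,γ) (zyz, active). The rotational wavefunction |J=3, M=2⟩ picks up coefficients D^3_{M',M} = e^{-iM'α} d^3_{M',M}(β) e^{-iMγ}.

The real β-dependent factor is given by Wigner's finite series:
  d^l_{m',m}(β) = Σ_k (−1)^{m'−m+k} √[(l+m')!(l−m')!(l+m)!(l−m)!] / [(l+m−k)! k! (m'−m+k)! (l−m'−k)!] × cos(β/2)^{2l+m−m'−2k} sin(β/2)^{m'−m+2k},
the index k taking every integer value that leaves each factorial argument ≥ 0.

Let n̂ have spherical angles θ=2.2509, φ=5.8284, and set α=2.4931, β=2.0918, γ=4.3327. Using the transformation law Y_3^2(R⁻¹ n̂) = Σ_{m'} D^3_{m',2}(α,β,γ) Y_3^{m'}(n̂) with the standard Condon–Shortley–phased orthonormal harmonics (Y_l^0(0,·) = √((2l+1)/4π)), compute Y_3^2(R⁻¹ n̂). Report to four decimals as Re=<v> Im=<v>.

Re=0.2834 Im=0.1329

Need the full column D^3_{m',2} for m'=−3..3 at α=2.4931, β=2.0918, γ=4.3327.
cos(β/2)=0.501123, sin(β/2)=0.865376
d^3_{-3,2}: single k=5 term ⇒ +0.595723;  D = +0.223561-0.552183i
d^3_{-2,2}: k∈[4..5] ⇒ +0.704171 -0.419980 = +0.284191;  D = -0.244102+0.145529i
d^3_{-1,2}: k∈[3..4] ⇒ +0.515796 -0.769075 = -0.253279;  D = -0.251723-0.028027i
d^3_{0,2}: k∈[2..3] ⇒ +0.258671 -0.771381 = -0.512710;  D = +0.371850+0.352985i
d^3_{1,2}: k∈[1..2] ⇒ +0.086482 -0.515796 = -0.429314;  D = -0.069637-0.423628i
d^3_{2,2}: k∈[0..1] ⇒ +0.015837 -0.236134 = -0.220297;  D = -0.102815+0.194833i
d^3_{3,2}: single k=0 term ⇒ -0.066989;  D = +0.060701-0.028335i
Y_3^{m'}(θ=2.2509,φ=5.8284) and Σ D·Y over m':
  (+0.2236-0.5522i)·(+0.0402+0.1919i)  (-0.2441+0.1455i)·(-0.2386-0.3066i)  (-0.2517-0.0280i)·(+0.2206+0.1079i)  (+0.3719+0.3530i)·(+0.2400+0.0000i)  (-0.0696-0.4236i)·(-0.2206+0.1079i)  (-0.1028+0.1948i)·(-0.2386+0.3066i)  (+0.0607-0.0283i)·(-0.0402+0.1919i)
Y_3^2(R⁻¹ n̂) = +0.283411+0.132946i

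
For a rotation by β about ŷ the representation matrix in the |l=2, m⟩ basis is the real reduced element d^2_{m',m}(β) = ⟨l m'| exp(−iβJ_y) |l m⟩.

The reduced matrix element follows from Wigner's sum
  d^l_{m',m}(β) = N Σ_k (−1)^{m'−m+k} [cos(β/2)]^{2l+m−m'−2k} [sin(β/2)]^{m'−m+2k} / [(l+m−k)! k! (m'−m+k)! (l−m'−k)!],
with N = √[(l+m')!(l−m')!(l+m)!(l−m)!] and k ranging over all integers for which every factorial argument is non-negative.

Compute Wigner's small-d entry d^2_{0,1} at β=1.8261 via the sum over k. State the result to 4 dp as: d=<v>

d^2_{0,1}(β=1.8261) via Wigner's sum:
Half-angle: c=0.611335, s=0.791372. N=√(2·2·6·1)=4.898979
Admissible k: 1..2 (factorial args all ≥0)
  k=1: (−1)^0·4.8990/(2)·0.6113^3·0.7914^1 = +0.442888
  k=2: (−1)^1·4.8990/(2)·0.6113^1·0.7914^3 = -0.742159
d^2_{0,1}(1.8261) = +0.442888 -0.742159 = -0.299271

d=-0.2993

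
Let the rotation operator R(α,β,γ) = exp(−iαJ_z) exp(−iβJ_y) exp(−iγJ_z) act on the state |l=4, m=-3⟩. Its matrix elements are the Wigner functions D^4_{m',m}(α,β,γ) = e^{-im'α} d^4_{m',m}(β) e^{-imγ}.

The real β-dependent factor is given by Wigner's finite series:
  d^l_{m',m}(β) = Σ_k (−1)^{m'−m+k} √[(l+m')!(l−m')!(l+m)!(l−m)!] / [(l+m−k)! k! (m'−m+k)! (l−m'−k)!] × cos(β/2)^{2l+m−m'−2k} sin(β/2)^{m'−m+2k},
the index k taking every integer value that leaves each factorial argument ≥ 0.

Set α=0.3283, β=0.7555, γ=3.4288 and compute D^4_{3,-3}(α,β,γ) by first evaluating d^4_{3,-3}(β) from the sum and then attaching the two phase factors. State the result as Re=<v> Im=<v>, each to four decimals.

D^4_{3,-3}(0.3283,0.7555,3.4288) = e^{-i·3·0.3283}·d^4_{3,-3}(0.7555)·e^{-i·-3·3.4288}. Compute d first:
c=cos(0.7555/2)=0.929497, s=sin(0.7555/2)=0.368830; N=√[5040·1·1·5040]=5040.000000
k∈{0,1} keeps every argument non-negative
  k=0: (−1)^6·5040.0000/(720)·0.9295^2·0.3688^6 = +0.015225
  k=1: (−1)^7·5040.0000/(5040)·0.9295^0·0.3688^8 = -0.000342
d^4_{3,-3}(0.7555) = +0.015225 -0.000342 = +0.014882
Phases: e^{-i·(3)·0.3283}=+0.552946-0.833217i, e^{-i·(-3)·3.4288}=-0.651207-0.758900i ⇒ D=-0.014769+0.001830i

Re=-0.0148 Im=0.0018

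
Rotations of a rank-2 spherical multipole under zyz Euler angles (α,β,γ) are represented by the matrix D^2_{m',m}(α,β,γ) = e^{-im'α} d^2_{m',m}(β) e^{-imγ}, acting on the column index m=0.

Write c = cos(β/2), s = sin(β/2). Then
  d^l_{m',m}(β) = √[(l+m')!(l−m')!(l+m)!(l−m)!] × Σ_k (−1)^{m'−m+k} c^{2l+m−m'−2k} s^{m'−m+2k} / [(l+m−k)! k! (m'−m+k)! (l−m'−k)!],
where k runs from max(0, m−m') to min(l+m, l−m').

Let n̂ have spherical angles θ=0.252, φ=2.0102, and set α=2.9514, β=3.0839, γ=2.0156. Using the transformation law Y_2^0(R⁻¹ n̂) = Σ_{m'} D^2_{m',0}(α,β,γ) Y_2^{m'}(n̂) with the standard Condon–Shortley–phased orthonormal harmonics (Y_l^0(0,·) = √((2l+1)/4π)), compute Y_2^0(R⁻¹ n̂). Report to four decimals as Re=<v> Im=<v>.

Need the full column D^2_{m',0} for m'=−2..2 at α=2.9514, β=3.0839, γ=2.0156.
cos(β/2)=0.028842, sin(β/2)=0.999584
d^2_{-2,0}: single k=2 term ⇒ +0.002036;  D = +0.001890-0.000756i
d^2_{-1,0}: k∈[1..2] ⇒ +0.000059 -0.070561 = -0.070502;  D = +0.069231-0.013328i
d^2_{0,0}: k∈[0..2] ⇒ +0.000001 -0.003325 +0.998337 = +0.995013;  D = +0.995013+0.000000i
d^2_{1,0}: k∈[0..1] ⇒ -0.000059 +0.070561 = +0.070502;  D = -0.069231-0.013328i
d^2_{2,0}: single k=0 term ⇒ +0.002036;  D = +0.001890+0.000756i
Y_2^{m'}(θ=0.252,φ=2.0102) and Σ D·Y over m':
  (+0.0019-0.0008i)·(-0.0153+0.0185i)  (+0.0692-0.0133i)·(-0.0794-0.1688i)  (+0.9950+0.0000i)·(+0.5720+0.0000i)  (-0.0692-0.0133i)·(+0.0794-0.1688i)  (+0.0019+0.0008i)·(-0.0153-0.0185i)
Y_2^0(R⁻¹ n̂) = +0.553588-0.000000i

Re=0.5536 Im=0.0000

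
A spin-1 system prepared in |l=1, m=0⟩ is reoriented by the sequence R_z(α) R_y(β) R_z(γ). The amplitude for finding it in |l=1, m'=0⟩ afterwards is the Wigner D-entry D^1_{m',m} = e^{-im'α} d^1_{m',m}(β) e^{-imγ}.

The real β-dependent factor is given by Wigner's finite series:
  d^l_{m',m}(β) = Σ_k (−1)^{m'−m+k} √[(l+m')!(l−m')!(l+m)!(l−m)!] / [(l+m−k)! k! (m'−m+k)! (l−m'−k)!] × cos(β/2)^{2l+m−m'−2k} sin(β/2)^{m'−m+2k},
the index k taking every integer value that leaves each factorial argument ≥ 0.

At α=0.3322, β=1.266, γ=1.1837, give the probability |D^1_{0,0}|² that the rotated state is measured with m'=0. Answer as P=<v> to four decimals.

Split into d^1_{0,0}(β=1.266) × two z-phases.
With c≡cos(β/2)=0.806256 and s≡sin(β/2)=0.591566, N=[1·1·1·1]^{1/2}=1.000000
k: max(0,(0)−(0))=0 … min(1+(0),1−(0))=1
  k=0: (−1)^0·1.0000/(1)·0.8063^2·0.5916^0 = +0.650049
  k=1: (−1)^1·1.0000/(1)·0.8063^0·0.5916^2 = -0.349951
d^1_{0,0}(1.266) = +0.650049 -0.349951 = +0.300099
|D^1_{0,0}|² = |d^1_{0,0}(β)|² = (+0.300099)² = 0.090059 (the z-rotation phases have unit modulus)

P=0.0901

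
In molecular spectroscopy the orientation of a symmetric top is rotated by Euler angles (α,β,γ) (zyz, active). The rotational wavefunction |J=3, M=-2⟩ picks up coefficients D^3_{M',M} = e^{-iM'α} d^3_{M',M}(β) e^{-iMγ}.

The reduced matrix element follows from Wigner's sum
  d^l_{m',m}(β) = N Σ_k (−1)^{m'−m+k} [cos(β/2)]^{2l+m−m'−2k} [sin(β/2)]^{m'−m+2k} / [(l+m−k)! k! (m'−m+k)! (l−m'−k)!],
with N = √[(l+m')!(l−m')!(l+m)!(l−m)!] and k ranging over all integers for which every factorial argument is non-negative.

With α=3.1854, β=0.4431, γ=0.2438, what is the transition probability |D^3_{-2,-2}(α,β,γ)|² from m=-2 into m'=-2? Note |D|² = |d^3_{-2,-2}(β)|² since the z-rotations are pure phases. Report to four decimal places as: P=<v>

D^3_{-2,-2}(3.1854,0.4431,0.2438) = e^{-i·-2·3.1854}·d^3_{-2,-2}(0.4431)·e^{-i·-2·0.2438}. Compute d first:
Half-angle: c=0.975558, s=0.219742. N=√(1·120·1·120)=120.000000
k∈{0,1} keeps every argument non-negative
  k=0: (−1)^0·120.0000/(120)·0.9756^6·0.2197^0 = +0.862023
  k=1: (−1)^1·120.0000/(24)·0.9756^4·0.2197^2 = -0.218680
d^3_{-2,-2}(0.4431) = +0.862023 -0.218680 = +0.643343
|D^3_{-2,-2}|² = |d^3_{-2,-2}(β)|² = (+0.643343)² = 0.413890 (the z-rotation phases have unit modulus)

P=0.4139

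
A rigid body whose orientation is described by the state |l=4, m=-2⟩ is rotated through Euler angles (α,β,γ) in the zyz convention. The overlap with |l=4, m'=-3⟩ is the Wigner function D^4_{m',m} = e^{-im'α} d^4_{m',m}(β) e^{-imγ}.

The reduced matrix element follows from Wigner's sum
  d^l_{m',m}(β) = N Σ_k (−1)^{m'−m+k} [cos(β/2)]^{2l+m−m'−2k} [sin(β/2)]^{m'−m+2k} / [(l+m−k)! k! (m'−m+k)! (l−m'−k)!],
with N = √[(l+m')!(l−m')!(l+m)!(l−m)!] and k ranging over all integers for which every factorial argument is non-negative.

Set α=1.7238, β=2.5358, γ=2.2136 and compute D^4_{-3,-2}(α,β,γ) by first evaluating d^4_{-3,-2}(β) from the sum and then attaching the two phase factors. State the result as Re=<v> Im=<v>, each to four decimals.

First d^4_{-3,-2}(β=2.5358), then the phase factors e^{-i(-3)α} and e^{-i(-2)γ}:
Half-angle: c=0.298286, s=0.954477. N=√(1·5040·2·720)=2693.993318
Admissible k: 1..2 (factorial args all ≥0)
  k=1: (−1)^0·2693.9933/(720)·0.2983^7·0.9545^1 = +0.000750
  k=2: (−1)^1·2693.9933/(240)·0.2983^5·0.9545^3 = -0.023049
d^4_{-3,-2}(2.5358) = +0.000750 -0.023049 = -0.022298
Phases: e^{-i·(-3)·1.7238}=+0.443062-0.896491i, e^{-i·(-2)·2.2136}=-0.281339-0.959609i ⇒ D=+0.021962+0.003856i

Re=0.0220 Im=0.0039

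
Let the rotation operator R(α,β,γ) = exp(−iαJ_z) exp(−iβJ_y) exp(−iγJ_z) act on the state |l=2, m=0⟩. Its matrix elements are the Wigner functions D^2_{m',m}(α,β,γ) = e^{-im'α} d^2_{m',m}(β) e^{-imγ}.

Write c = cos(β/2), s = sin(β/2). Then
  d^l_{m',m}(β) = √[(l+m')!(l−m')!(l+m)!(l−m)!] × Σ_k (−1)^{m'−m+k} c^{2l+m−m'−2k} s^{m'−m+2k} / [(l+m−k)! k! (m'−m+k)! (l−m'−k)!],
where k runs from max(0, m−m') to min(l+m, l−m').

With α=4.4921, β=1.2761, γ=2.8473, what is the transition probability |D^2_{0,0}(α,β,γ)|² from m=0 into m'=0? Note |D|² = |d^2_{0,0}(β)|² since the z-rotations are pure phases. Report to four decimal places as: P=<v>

P=0.1395

D^2_{0,0}(4.4921,1.2761,2.8473) = e^{-i·0·4.4921}·d^2_{0,0}(1.2761)·e^{-i·0·2.8473}. Compute d first:
c=cos(1.2761/2)=0.803259, s=sin(1.2761/2)=0.595630; N=√[2·2·2·2]=4.000000
k∈{0,1,2} keeps every argument non-negative
  k=0: (−1)^0·4.0000/(4)·0.8033^4·0.5956^0 = +0.416315
  k=1: (−1)^1·4.0000/(1)·0.8033^2·0.5956^2 = -0.915639
  k=2: (−1)^2·4.0000/(4)·0.8033^0·0.5956^4 = +0.125866
d^2_{0,0}(1.2761) = +0.416315 -0.915639 +0.125866 = -0.373459
|D^2_{0,0}|² = |d^2_{0,0}(β)|² = (-0.373459)² = 0.139471 (the z-rotation phases have unit modulus)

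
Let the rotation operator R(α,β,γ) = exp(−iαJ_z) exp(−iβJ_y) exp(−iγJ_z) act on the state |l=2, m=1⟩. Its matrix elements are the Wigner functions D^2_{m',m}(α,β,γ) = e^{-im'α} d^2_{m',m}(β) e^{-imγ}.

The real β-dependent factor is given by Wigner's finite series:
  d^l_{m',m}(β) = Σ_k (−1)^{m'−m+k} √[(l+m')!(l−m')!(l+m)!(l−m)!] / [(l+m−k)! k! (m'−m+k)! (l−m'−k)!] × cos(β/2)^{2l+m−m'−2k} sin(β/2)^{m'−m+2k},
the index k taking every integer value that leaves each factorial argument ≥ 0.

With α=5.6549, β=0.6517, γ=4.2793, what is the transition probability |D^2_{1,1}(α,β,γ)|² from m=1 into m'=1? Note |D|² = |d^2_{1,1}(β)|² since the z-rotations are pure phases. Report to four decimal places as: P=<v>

P=0.2805

Split into d^2_{1,1}(β=0.6517) × two z-phases.
With c≡cos(β/2)=0.947379 and s≡sin(β/2)=0.320114, N=[6·1·6·1]^{1/2}=6.000000
k: max(0,(1)−(1))=0 … min(2+(1),2−(1))=1
  k=0: (−1)^0·6.0000/(6)·0.9474^4·0.3201^0 = +0.805555
  k=1: (−1)^1·6.0000/(2)·0.9474^2·0.3201^2 = -0.275917
d^2_{1,1}(0.6517) = +0.805555 -0.275917 = +0.529638
|D^2_{1,1}|² = |d^2_{1,1}(β)|² = (+0.529638)² = 0.280516 (the z-rotation phases have unit modulus)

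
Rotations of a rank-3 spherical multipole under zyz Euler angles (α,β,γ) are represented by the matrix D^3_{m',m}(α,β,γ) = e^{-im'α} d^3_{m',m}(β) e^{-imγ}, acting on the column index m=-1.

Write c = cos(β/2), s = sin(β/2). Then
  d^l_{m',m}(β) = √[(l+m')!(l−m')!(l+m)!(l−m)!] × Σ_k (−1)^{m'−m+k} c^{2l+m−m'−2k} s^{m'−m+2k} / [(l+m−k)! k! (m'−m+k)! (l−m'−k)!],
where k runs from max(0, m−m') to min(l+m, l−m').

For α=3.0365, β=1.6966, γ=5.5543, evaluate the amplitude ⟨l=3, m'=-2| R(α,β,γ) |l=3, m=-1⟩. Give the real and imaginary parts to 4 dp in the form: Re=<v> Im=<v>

D^3_{-2,-1}(3.0365,1.6966,5.5543) = e^{-i·-2·3.0365}·d^3_{-2,-1}(1.6966)·e^{-i·-1·5.5543}. Compute d first:
Half-angle: c=0.661259, s=0.750157. N=√(1·120·2·24)=75.894664
The bounds max(0,m−m')=1 and min(l+m,l−m')=2 give 2 terms
  k=1: (−1)^0·75.8947/(24)·0.6613^5·0.7502^1 = +0.299924
  k=2: (−1)^1·75.8947/(12)·0.6613^3·0.7502^3 = -0.771974
d^3_{-2,-1}(1.6966) = +0.299924 -0.771974 = -0.472050
Phases: e^{-i·(-2)·3.0365}=+0.977992-0.208641i, e^{-i·(-1)·5.5543}=+0.745917-0.666039i ⇒ D=-0.278763+0.380949i

Re=-0.2788 Im=0.3809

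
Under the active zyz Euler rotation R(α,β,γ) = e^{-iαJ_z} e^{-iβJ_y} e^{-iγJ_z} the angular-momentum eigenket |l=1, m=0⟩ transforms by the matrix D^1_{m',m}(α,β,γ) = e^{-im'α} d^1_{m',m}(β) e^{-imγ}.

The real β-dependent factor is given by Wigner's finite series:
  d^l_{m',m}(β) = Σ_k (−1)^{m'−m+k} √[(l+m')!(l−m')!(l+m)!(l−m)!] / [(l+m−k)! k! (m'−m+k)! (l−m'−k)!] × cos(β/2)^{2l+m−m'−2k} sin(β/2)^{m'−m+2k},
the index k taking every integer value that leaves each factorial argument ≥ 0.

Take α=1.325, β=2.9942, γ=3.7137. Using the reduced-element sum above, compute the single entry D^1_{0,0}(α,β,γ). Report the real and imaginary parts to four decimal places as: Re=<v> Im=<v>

First d^1_{0,0}(β=2.9942), then the phase factors e^{-i(0)α} and e^{-i(0)γ}:
With c≡cos(β/2)=0.073630 and s≡sin(β/2)=0.997286, N=[1·1·1·1]^{1/2}=1.000000
k∈{0,1} keeps every argument non-negative
  k=0: (−1)^0·1.0000/(1)·0.0736^2·0.9973^0 = +0.005421
  k=1: (−1)^1·1.0000/(1)·0.0736^0·0.9973^2 = -0.994579
d^1_{0,0}(2.9942) = +0.005421 -0.994579 = -0.989157
Attach z-rotation phases: D = e^{-i(0)(1.325)}·(-0.989157)·e^{-i(0)(3.7137)} = -0.989157+0.000000i

Re=-0.9892 Im=0.0000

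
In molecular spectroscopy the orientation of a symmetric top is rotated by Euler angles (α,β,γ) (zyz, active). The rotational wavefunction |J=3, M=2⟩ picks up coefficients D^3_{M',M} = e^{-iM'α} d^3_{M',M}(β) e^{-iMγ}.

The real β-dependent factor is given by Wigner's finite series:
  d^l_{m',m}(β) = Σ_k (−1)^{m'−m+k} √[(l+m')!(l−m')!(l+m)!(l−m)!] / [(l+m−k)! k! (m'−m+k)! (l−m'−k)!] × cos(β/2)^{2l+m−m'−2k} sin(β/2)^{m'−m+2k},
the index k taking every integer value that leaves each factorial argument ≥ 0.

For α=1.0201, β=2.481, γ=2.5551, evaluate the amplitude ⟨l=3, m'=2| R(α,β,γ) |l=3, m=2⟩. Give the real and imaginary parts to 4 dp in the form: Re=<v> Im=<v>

Split into d^3_{2,2}(β=2.481) × two z-phases.
With c≡cos(β/2)=0.324323 and s≡sin(β/2)=0.945946, N=[120·1·120·1]^{1/2}=120.000000
k∈{0,1} keeps every argument non-negative
  k=0: (−1)^0·120.0000/(120)·0.3243^6·0.9459^0 = +0.001164
  k=1: (−1)^1·120.0000/(24)·0.3243^4·0.9459^2 = -0.049501
d^3_{2,2}(2.481) = +0.001164 -0.049501 = -0.048337
Attach z-rotation phases: D = e^{-i(2)(1.0201)}·(-0.048337)·e^{-i(2)(2.5551)} = -0.031272+0.036859i

Re=-0.0313 Im=0.0369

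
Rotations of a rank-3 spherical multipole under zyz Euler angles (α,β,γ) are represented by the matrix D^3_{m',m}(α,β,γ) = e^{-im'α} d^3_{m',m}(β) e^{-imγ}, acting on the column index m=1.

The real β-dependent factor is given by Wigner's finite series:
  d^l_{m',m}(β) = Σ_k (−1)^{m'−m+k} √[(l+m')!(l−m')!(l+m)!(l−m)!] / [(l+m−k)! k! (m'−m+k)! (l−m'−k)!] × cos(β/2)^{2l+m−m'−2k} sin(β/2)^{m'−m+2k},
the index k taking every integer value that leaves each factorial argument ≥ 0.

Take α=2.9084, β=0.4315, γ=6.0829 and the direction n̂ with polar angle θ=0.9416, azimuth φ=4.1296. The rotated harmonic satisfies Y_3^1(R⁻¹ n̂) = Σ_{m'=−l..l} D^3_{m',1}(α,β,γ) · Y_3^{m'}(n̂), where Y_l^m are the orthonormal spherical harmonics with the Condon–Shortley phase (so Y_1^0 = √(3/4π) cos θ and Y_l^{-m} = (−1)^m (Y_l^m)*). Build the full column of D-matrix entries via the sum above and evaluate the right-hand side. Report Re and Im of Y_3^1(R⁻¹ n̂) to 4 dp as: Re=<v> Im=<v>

Need the full column D^3_{m',1} for m'=−3..3 at α=2.9084, β=0.4315, γ=6.0829.
cos(β/2)=0.976816, sin(β/2)=0.214080
d^3_{-3,1}: single k=4 term ⇒ +0.007762;  D = -0.006814+0.003717i
d^3_{-2,1}: k∈[3..4] ⇒ +0.057836 -0.001389 = +0.056447;  D = +0.054460-0.014844i
d^3_{-1,1}: k∈[2..4] ⇒ +0.250354 -0.016033 +0.000096 = +0.234417;  D = -0.234290+0.007713i
d^3_{0,1}: k∈[1..3] ⇒ +0.659525 -0.095034 +0.001522 = +0.566012;  D = +0.554697+0.112608i
d^3_{1,1}: k∈[0..2] ⇒ +0.868714 -0.333806 +0.012025 = +0.546933;  D = -0.496348-0.229728i
d^3_{2,1}: k∈[0..1] ⇒ -0.602061 +0.057836 = -0.544225;  D = -0.427698-0.336534i
d^3_{3,1}: single k=0 term ⇒ +0.161603;  D = -0.100471-0.126574i
Y_3^{m'}(θ=0.9416,φ=4.1296) and Σ D·Y over m':
  (-0.0068+0.0037i)·(+0.2170+0.0389i)  (+0.0545-0.0148i)·(-0.1550-0.3613i)  (-0.2343+0.0077i)·(-0.1052+0.1596i)  (+0.5547+0.1126i)·(-0.2785+0.0000i)  (-0.4963-0.2297i)·(+0.1052+0.1596i)  (-0.4277-0.3365i)·(-0.1550+0.3613i)  (-0.1005-0.1266i)·(-0.2170+0.0389i)
Y_3^1(R⁻¹ n̂) = +0.052540-0.268616i

Re=0.0525 Im=-0.2686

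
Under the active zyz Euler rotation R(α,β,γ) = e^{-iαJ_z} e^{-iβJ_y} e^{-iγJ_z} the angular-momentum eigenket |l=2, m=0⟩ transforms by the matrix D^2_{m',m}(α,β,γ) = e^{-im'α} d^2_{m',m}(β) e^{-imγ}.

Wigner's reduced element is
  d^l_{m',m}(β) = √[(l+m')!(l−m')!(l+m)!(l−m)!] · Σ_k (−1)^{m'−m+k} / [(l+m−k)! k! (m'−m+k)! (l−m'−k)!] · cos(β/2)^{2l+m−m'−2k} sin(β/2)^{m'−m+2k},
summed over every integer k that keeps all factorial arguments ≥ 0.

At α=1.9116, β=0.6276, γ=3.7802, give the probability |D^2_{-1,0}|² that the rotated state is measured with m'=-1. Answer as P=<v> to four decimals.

First d^2_{-1,0}(β=0.6276), then the phase factors e^{-i(-1)α} and e^{-i(0)γ}:
c=cos(0.6276/2)=0.951167, s=sin(0.6276/2)=0.308675; N=√[1·6·2·2]=4.898979
The bounds max(0,m−m')=1 and min(l+m,l−m')=2 give 2 terms
  k=1: (−1)^0·4.8990/(2)·0.9512^3·0.3087^1 = +0.650652
  k=2: (−1)^1·4.8990/(2)·0.9512^1·0.3087^3 = -0.068523
d^2_{-1,0}(0.6276) = +0.650652 -0.068523 = +0.582128
|D^2_{-1,0}|² = |d^2_{-1,0}(β)|² = (+0.582128)² = 0.338873 (the z-rotation phases have unit modulus)

P=0.3389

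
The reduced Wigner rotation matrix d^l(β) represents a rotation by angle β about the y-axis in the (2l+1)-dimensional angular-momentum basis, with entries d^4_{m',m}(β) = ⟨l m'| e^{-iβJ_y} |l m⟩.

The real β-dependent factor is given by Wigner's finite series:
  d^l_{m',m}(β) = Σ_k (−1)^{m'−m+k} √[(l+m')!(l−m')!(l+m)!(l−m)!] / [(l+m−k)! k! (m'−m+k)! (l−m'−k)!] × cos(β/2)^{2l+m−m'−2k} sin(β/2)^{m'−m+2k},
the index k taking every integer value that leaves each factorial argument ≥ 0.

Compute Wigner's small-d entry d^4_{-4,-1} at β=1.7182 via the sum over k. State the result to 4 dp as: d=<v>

d=0.3862

d^4_{-4,-1}(β=1.7182) via Wigner's sum:
Half-angle: c=0.653119, s=0.757255. N=√(1·40320·6·120)=5387.986637
The bounds max(0,m−m')=3 and min(l+m,l−m')=3 give 1 term
  k=3: (−1)^0·5387.9866/(720)·0.6531^5·0.7573^3 = +0.386174
d^4_{-4,-1}(1.7182) = +0.386174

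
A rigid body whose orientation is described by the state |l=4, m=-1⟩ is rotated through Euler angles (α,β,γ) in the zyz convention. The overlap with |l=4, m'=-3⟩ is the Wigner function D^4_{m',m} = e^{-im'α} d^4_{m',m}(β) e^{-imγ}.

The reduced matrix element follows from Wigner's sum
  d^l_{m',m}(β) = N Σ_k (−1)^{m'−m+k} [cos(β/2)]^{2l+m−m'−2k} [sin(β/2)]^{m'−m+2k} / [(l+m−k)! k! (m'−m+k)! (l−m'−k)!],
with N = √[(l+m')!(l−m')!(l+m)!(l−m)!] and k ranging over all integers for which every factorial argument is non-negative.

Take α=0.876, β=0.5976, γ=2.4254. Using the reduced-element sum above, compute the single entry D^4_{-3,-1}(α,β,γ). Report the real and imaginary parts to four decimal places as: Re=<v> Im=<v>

Re=0.1475 Im=-0.4158

Split into d^4_{-3,-1}(β=0.5976) × two z-phases.
c=cos(0.5976/2)=0.955690, s=sin(0.5976/2)=0.294374; N=√[1·5040·6·120]=1904.940944
k∈{2,3} keeps every argument non-negative
  k=2: (−1)^0·1904.9409/(240)·0.9557^6·0.2944^2 = +0.524048
  k=3: (−1)^1·1904.9409/(144)·0.9557^4·0.2944^4 = -0.082867
d^4_{-3,-1}(0.5976) = +0.524048 -0.082867 = +0.441181
D = (-0.870985+0.491310i)·(+0.441181)·(-0.754311+0.656518i) = +0.147549-0.415777i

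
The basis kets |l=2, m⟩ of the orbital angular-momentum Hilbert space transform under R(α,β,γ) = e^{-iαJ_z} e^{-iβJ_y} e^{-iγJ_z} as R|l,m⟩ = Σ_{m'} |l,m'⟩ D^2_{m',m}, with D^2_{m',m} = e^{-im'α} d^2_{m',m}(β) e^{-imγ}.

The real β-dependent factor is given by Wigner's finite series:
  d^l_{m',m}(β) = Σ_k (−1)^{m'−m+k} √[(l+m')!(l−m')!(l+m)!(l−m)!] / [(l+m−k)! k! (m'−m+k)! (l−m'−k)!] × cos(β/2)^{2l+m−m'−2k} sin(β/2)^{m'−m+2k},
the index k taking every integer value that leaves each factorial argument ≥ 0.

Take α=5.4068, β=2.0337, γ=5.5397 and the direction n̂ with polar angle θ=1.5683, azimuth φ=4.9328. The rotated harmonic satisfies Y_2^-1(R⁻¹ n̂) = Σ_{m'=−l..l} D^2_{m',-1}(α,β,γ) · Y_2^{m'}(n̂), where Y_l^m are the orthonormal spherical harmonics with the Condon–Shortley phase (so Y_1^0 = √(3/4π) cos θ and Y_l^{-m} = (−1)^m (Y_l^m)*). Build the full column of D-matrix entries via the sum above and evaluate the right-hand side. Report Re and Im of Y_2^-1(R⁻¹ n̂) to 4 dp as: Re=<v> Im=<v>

Need the full column D^2_{m',-1} for m'=−2..2 at α=5.4068, β=2.0337, γ=5.5397.
cos(β/2)=0.526047, sin(β/2)=0.850455
d^2_{-2,-1}: single k=1 term ⇒ +0.247603;  D = -0.197810-0.148925i
d^2_{-1,-1}: k∈[0..1] ⇒ +0.076577 -0.600446 = -0.523869;  D = +0.025698+0.523238i
d^2_{0,-1}: k∈[0..1] ⇒ -0.303251 +0.792602 = +0.489351;  D = +0.360218-0.331221i
d^2_{1,-1}: k∈[0..1] ⇒ +0.600446 -0.523125 = +0.077321;  D = +0.076639+0.010246i
d^2_{2,-1}: single k=0 term ⇒ -0.647156;  D = -0.344589-0.547787i
Y_2^{m'}(θ=1.5683,φ=4.9328) and Σ D·Y over m':
  (-0.1978-0.1489i)·(-0.3493+0.1648i)  (+0.0257+0.5232i)·(+0.0004+0.0019i)  (+0.3602-0.3312i)·(-0.3154+0.0000i)  (+0.0766+0.0102i)·(-0.0004+0.0019i)  (-0.3446-0.5478i)·(-0.3493-0.1648i)
Y_2^-1(R⁻¹ n̂) = +0.009112+0.372455i

Re=0.0091 Im=0.3725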